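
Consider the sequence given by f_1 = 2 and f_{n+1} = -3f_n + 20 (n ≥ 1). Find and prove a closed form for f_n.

Claim: f_n = (-3)^n + 5.

Base case: f_1 = 2, and (-3)^1 + 5 = -3 + 5 = 2.
Assume f_m = (-3)^m + 5 for some m ≥ 1.
Then f_{m+1} = -3f_m + 20 = -3·((-3)^m + 5) + 20 = -3·(-3)^m − 15 + 20 = (-3)^{m+1} + 5.
So the formula holds for m+1, and by induction f_n = (-3)^n + 5 for all n ≥ 1.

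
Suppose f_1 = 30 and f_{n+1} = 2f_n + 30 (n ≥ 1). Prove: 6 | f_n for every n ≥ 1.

Base case: f_1 = 30 = 6·5, so 6 | f_1.
Assume 6 | f_j, so f_j = 6t for some integer t.
Then f_{j+1} = 2f_j + 30 = 2·(6t) + 30 = 6(2t + 5), so 6 | f_{j+1}.
Hence 6 | f_n for every n ≥ 1, by induction.

6 | f_n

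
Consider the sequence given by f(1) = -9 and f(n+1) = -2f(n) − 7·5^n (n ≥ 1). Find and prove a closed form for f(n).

Claim: f(n) = 2·(-2)^n − 5^n.

Base case: f(1) = -9, and 2·(-2)^1 − 5^1 = -4 − 5 = -9.
Assume f(k) = 2·(-2)^k − 5^k for some k ≥ 1.
Then f(k+1) = -2f(k) − 7·5^k = -2·(2·(-2)^k − 5^k) − 7·5^k = 2·(-2)^{k+1} + 2·5^k − 7·5^k = 2·(-2)^{k+1} − 5·5^k = 2·(-2)^{k+1} − 5^{k+1}.
Hence f(n) = 2·(-2)^n − 5^n for every n ≥ 1, by induction.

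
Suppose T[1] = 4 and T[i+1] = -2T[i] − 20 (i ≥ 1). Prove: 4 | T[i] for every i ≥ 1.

Base case: T[1] = 4 = 4·1, so 4 | T[1].
Assume 4 | T[k], so T[k] = 4t for some integer t.
Then T[k+1] = -2T[k] − 20 = -2·(4t) − 20 = 4(-2t − 5), so 4 | T[k+1].
By induction, 4 | T[i] for all i ≥ 1.

4 | T[i]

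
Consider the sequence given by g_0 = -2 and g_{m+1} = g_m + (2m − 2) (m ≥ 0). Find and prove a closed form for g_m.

Claim: g_m = m^2 − 3m − 2.

Base case: g_0 = -2, and 0^2 − 3·0 − 2 = -2.
Assume g_r = r^2 − 3r − 2.
Then g_{r+1} = g_r + (2r − 2) = (r^2 − 3r − 2) + (2r − 2) = r^2 − r − 4,
and (r+1)^2 − 3·(r+1) − 2 = r^2 − r − 4.
By induction, g_m = m^2 − 3m − 2 for all m ≥ 0.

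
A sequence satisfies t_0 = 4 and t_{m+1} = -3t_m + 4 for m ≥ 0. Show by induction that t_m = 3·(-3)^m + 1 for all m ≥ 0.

Base case: t_0 = 4, and 3·(-3)^0 + 1 = 3 + 1 = 4.
Assume t_r = 3·(-3)^r + 1 for some r ≥ 0.
Then t_{r+1} = -3t_r + 4 = -3·(3·(-3)^r + 1) + 4 = -9·(-3)^r − 3 + 4 = 3·(-3)^{r+1} + 1.
By induction, t_m = 3·(-3)^m + 1 for all m ≥ 0.

t_m = 3·(-3)^m + 1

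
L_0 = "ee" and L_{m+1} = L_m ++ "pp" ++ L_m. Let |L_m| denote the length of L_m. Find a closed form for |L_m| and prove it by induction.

Claim: |L_m| = 2^{m+2} − 2.

Base case: |L_0| = 2, and 2^{0+2} − 2 = 2.
Assume |L_r| = 2^{r+2} − 2.
Then |L_{r+1}| = |L_r| + 2 + |L_r| = 2|L_r| + 2 = 2(2^{r+2} − 2) + 2 = 2^{r+3} − 4 + 2 = 2^{r+3} − 2.
By induction, |L_m| = 2^{m+2} − 2 for all m ≥ 0.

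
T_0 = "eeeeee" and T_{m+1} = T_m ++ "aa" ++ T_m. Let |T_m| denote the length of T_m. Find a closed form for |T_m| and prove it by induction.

Claim: |T_m| = 2^{m+3} − 2.

Base case: |T_0| = 6, and 2^{0+3} − 2 = 6.
Assume |T_j| = 2^{j+3} − 2.
Then |T_{j+1}| = |T_j| + 2 + |T_j| = 2|T_j| + 2 = 2(2^{j+3} − 2) + 2 = 2^{j+1+3} − 4 + 2 = 2^{j+1+3} − 2.
Hence |T_m| = 2^{m+3} − 2 for every m ≥ 0, by induction.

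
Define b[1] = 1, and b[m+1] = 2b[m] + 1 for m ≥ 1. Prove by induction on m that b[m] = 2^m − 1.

Base case: b[1] = 1, and 2^1 − 1 = 2 − 1 = 1.
Assume b[j] = 2^j − 1 for some j ≥ 1.
Then b[j+1] = 2b[j] + 1 = 2·(2^j − 1) + 1 = 2^{j+1} − 2 + 1 = 2^{j+1} − 1.
So the formula holds for j+1, and by induction b[m] = 2^m − 1 for all m ≥ 1.

b[m] = 2^m − 1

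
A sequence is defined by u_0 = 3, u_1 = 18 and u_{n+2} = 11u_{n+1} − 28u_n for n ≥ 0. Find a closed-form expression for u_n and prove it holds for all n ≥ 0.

Claim: u_n = 4^n + 2·7^n.

Base cases: u_0 = 3 and 4^0 + 2·7^0 = 3; u_1 = 18 and 4^1 + 2·7^1 = 18.
Assume u_j = 4^j + 2·7^j for all 0 ≤ j ≤ r, where r ≥ 1.
Then u_{r+1} = 11u_r − 28u_{r−1} = 11·(4^r + 2·7^r) − 28·(4^{r−1} + 2·7^{r−1}) = (11·4 − 28)4^{r−1} + 2·(11·7 − 28)7^{r−1} = 16·4^{r−1} + 98·7^{r−1} = 4^{r+1} + 2·7^{r+1}.
Hence u_n = 4^n + 2·7^n for every n ≥ 0, by strong induction.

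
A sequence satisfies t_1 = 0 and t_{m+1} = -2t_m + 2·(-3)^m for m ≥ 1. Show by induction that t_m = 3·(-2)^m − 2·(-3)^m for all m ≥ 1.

Base case: t_1 = 0, and 3·(-2)^1 − 2·(-3)^1 = -6 + 6 = 0.
Assume t_j = 3·(-2)^j − 2·(-3)^j for some j ≥ 1.
Then t_{j+1} = -2t_j + 2·(-3)^j = -2·(3·(-2)^j − 2·(-3)^j) + 2·(-3)^j = 3·(-2)^{j+1} + 4·(-3)^j + 2·(-3)^j = 3·(-2)^{j+1} + 6·(-3)^j = 3·(-2)^{j+1} − 2·(-3)^{j+1}.
This completes the inductive step, so t_m = 3·(-2)^m − 2·(-3)^m for all m ≥ 1.

t_m = 3·(-2)^m − 2·(-3)^m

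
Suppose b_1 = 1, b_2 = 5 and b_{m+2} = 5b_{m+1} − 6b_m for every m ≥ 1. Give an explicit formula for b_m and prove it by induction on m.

Claim: b_m = 3^m − 2^m.

Base cases: b_1 = 1 and 3^1 − 2^1 = 1; b_2 = 5 and 3^2 − 2^2 = 5.
Assume b_j = 3^j − 2^j for all 1 ≤ j ≤ r, where r ≥ 2.
Then b_{r+1} = 5b_r − 6b_{r−1} = 5·(3^r − 2^r) − 6·(3^{r−1} − 2^{r−1}) = (5·3 − 6)3^{r−1} − (5·2 − 6)2^{r−1} = 9·3^{r−1} − 4·2^{r−1} = 3^{r+1} − 2^{r+1}.
By strong induction, b_m = 3^m − 2^m for all m ≥ 1.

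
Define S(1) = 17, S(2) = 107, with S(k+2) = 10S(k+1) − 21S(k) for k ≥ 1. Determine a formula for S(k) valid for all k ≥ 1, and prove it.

Claim: S(k) = 3^k + 2·7^k.

Base cases: S(1) = 17 and 3^1 + 2·7^1 = 17; S(2) = 107 and 3^2 + 2·7^2 = 107.
Assume S(i) = 3^i + 2·7^i for all 1 ≤ i ≤ j, where j ≥ 2.
Then S(j+1) = 10S(j) − 21S(j−1) = 10·(3^j + 2·7^j) − 21·(3^{j−1} + 2·7^{j−1}) = (10·3 − 21)3^{j−1} + 2·(10·7 − 21)7^{j−1} = 9·3^{j−1} + 98·7^{j−1} = 3^{j+1} + 2·7^{j+1}.
This completes the inductive step, so S(k) = 3^k + 2·7^k for all k ≥ 1.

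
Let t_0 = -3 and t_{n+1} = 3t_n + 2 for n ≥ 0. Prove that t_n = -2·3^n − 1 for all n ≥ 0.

Base case: t_0 = -3, and -2·3^0 − 1 = -2 − 1 = -3.
Assume t_j = -2·3^j − 1 for some j ≥ 0.
Then t_{j+1} = 3t_j + 2 = 3·(-2·3^j − 1) + 2 = -6·3^j − 3 + 2 = -2·3^{j+1} − 1.
By induction, t_n = -2·3^n − 1 for all n ≥ 0.

t_n = -2·3^n − 1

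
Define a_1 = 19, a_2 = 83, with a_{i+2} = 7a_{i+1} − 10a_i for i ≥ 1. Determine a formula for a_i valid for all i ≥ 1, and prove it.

Claim: a_i = 3·5^i + 2·2^i.

Base cases: a_1 = 19 and 3·5^1 + 2·2^1 = 19; a_2 = 83 and 3·5^2 + 2·2^2 = 83.
Assume a_j = 3·5^j + 2·2^j for all 1 ≤ j ≤ r, where r ≥ 2.
Then a_{r+1} = 7a_r − 10a_{r−1} = 7·(3·5^r + 2·2^r) − 10·(3·5^{r−1} + 2·2^{r−1}) = 3·(7·5 − 10)5^{r−1} + 2·(7·2 − 10)2^{r−1} = 75·5^{r−1} + 8·2^{r−1} = 3·5^{r+1} + 2·2^{r+1}.
So the formula holds for r+1, and by strong induction a_i = 3·5^i + 2·2^i for all i ≥ 1.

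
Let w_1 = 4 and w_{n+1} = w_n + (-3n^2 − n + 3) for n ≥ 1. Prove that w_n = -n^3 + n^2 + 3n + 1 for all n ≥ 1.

Base case: w_1 = 4, and -1^3 + 1^2 + 3·1 + 1 = 4.
Assume w_k = -k^3 + k^2 + 3k + 1.
Then w_{k+1} = w_k + (-3k^2 − k + 3) = (-k^3 + k^2 + 3k + 1) + (-3k^2 − k + 3) = -k^3 − 2k^2 + 2k + 4,
and -(k+1)^3 + (k+1)^2 + 3·(k+1) + 1 = -k^3 − 2k^2 + 2k + 4.
By induction, w_n = -n^3 + n^2 + 3n + 1 for all n ≥ 1.

w_n = -n^3 + n^2 + 3n + 1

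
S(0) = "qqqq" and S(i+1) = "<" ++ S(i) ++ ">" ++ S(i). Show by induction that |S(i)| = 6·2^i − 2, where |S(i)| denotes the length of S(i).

Base case: |S(0)| = 4, and 6·2^0 − 2 = 4.
Assume |S(r)| = 6·2^r − 2.
Then |S(r+1)| = 1 + |S(r)| + 1 + |S(r)| = 2|S(r)| + 2 = 2(6·2^r − 2) + 2 = 6·2^{r+1} − 4 + 2 = 6·2^{r+1} − 2.
This completes the inductive step, so |S(i)| = 6·2^i − 2 for all i ≥ 0.

|S(i)| = 6·2^i − 2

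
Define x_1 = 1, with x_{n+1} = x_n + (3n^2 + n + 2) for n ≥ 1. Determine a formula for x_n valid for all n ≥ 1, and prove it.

Claim: x_n = n^3 − n^2 + 2n − 1.

Base case: x_1 = 1, and 1^3 − 1^2 + 2·1 − 1 = 1.
Assume x_r = r^3 − r^2 + 2r − 1.
Then x_{r+1} = x_r + (3r^2 + r + 2) = (r^3 − r^2 + 2r − 1) + (3r^2 + r + 2) = r^3 + 2r^2 + 3r + 1,
and (r+1)^3 − (r+1)^2 + 2·(r+1) − 1 = r^3 + 2r^2 + 3r + 1.
Hence x_n = n^3 − n^2 + 2n − 1 for every n ≥ 1, by induction.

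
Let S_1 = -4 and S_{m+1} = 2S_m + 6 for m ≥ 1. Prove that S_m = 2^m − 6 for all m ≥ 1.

Base case: S_1 = -4, and 2^1 − 6 = 2 − 6 = -4.
Assume S_r = 2^r − 6 for some r ≥ 1.
Then S_{r+1} = 2S_r + 6 = 2·(2^r − 6) + 6 = 2^{r+1} − 12 + 6 = 2^{r+1} − 6.
So the formula holds for r+1, and by induction S_m = 2^m − 6 for all m ≥ 1.

S_m = 2^m − 6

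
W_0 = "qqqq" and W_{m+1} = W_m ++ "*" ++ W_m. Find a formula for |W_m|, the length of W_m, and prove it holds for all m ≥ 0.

Claim: |W_m| = 5·2^m − 1.

Base case: |W_0| = 4, and 5·2^0 − 1 = 4.
Assume |W_j| = 5·2^j − 1.
Then |W_{j+1}| = |W_j| + 1 + |W_j| = 2|W_j| + 1 = 2(5·2^j − 1) + 1 = 5·2^{j+1} − 2 + 1 = 5·2^{j+1} − 1.
This completes the inductive step, so |W_m| = 5·2^m − 1 for all m ≥ 0.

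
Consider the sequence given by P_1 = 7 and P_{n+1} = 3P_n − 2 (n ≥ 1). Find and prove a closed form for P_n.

Claim: P_n = 2·3^n + 1.

Base case: P_1 = 7, and 2·3^1 + 1 = 6 + 1 = 7.
Assume P_j = 2·3^j + 1 for some j ≥ 1.
Then P_{j+1} = 3P_j − 2 = 3·(2·3^j + 1) − 2 = 6·3^j + 3 − 2 = 2·3^{j+1} + 1.
By induction, P_n = 2·3^n + 1 for all n ≥ 1.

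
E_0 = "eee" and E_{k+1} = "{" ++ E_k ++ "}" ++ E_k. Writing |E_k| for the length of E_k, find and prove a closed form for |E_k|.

Claim: |E_k| = 5·2^k − 2.

Base case: |E_0| = 3, and 5·2^0 − 2 = 3.
Assume |E_r| = 5·2^r − 2.
Then |E_{r+1}| = 1 + |E_r| + 1 + |E_r| = 2|E_r| + 2 = 2(5·2^r − 2) + 2 = 5·2^{r+1} − 4 + 2 = 5·2^{r+1} − 2.
So the formula holds for r+1, and by induction |E_k| = 5·2^k − 2 for all k ≥ 0.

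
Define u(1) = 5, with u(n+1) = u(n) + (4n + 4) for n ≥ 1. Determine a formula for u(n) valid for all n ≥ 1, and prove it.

Claim: u(n) = 2n^2 + 2n + 1.

Base case: u(1) = 5, and 2·1^2 + 2·1 + 1 = 5.
Assume u(k) = 2k^2 + 2k + 1.
Then u(k+1) = u(k) + (4k + 4) = (2k^2 + 2k + 1) + (4k + 4) = 2k^2 + 6k + 5,
and 2·(k+1)^2 + 2·(k+1) + 1 = 2k^2 + 6k + 5.
Hence u(n) = 2n^2 + 2n + 1 for every n ≥ 1, by induction.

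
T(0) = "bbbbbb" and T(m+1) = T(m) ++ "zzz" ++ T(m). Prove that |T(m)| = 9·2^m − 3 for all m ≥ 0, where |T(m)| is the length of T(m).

Base case: |T(0)| = 6, and 9·2^0 − 3 = 6.
Assume |T(k)| = 9·2^k − 3.
Then |T(k+1)| = |T(k)| + 3 + |T(k)| = 2|T(k)| + 3 = 2(9·2^k − 3) + 3 = 9·2^{k+1} − 6 + 3 = 9·2^{k+1} − 3.
Hence |T(m)| = 9·2^m − 3 for every m ≥ 0, by induction.

|T(m)| = 9·2^m − 3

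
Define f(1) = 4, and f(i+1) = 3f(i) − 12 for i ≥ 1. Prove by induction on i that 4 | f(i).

Base case: f(1) = 4 = 4·1, so 4 | f(1).
Assume 4 | f(k), so f(k) = 4t for some integer t.
Then f(k+1) = 3f(k) − 12 = 3·(4t) − 12 = 4(3t − 3), so 4 | f(k+1).
Hence 4 | f(i) for every i ≥ 1, by induction.

4 | f(i)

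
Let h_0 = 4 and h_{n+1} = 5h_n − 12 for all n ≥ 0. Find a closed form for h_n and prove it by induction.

Claim: h_n = 5^n + 3.

Base case: h_0 = 4, and 5^0 + 3 = 1 + 3 = 4.
Assume h_j = 5^j + 3 for some j ≥ 0.
Then h_{j+1} = 5h_j − 12 = 5·(5^j + 3) − 12 = 5^{j+1} + 15 − 12 = 5^{j+1} + 3.
This completes the inductive step, so h_n = 5^n + 3 for all n ≥ 0.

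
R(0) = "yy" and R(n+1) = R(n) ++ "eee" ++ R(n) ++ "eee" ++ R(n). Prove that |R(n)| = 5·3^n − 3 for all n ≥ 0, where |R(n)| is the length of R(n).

Base case: |R(0)| = 2, and 5·3^0 − 3 = 2.
Assume |R(j)| = 5·3^j − 3.
Then |R(j+1)| = 3|R(j)| + 6 = 3(5·3^j − 3) + 6 = 5·3^{j+1} − 9 + 6 = 5·3^{j+1} − 3.
So the formula holds for j+1, and by induction |R(n)| = 5·3^n − 3 for all n ≥ 0.

|R(n)| = 5·3^n − 3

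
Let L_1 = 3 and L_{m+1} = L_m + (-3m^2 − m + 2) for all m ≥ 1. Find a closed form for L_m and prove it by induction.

Claim: L_m = -m^3 + m^2 + 2m + 1.

Base case: L_1 = 3, and -1^3 + 1^2 + 2·1 + 1 = 3.
Assume L_k = -k^3 + k^2 + 2k + 1.
Then L_{k+1} = L_k + (-3k^2 − k + 2) = (-k^3 + k^2 + 2k + 1) + (-3k^2 − k + 2) = -k^3 − 2k^2 + k + 3,
and -(k+1)^3 + (k+1)^2 + 2·(k+1) + 1 = -k^3 − 2k^2 + k + 3.
Hence L_m = -m^3 + m^2 + 2m + 1 for every m ≥ 1, by induction.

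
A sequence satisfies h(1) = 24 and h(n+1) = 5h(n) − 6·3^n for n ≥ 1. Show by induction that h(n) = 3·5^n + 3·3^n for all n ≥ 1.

Base case: h(1) = 24, and 3·5^1 + 3·3^1 = 15 + 9 = 24.
Assume h(r) = 3·5^r + 3·3^r for some r ≥ 1.
Then h(r+1) = 5h(r) − 6·3^r = 5·(3·5^r + 3·3^r) − 6·3^r = 3·5^{r+1} + 15·3^r − 6·3^r = 3·5^{r+1} + 9·3^r = 3·5^{r+1} + 3·3^{r+1}.
Hence h(n) = 3·5^n + 3·3^n for every n ≥ 1, by induction.

h(n) = 3·5^n + 3·3^n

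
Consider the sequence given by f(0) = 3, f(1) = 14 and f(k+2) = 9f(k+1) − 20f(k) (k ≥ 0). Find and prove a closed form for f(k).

Claim: f(k) = 2·5^k + 4^k.

Base cases: f(0) = 3 and 2·5^0 + 4^0 = 3; f(1) = 14 and 2·5^1 + 4^1 = 14.
Assume f(i) = 2·5^i + 4^i for all 0 ≤ i ≤ j, where j ≥ 1.
Then f(j+1) = 9f(j) − 20f(j−1) = 9·(2·5^j + 4^j) − 20·(2·5^{j−1} + 4^{j−1}) = 2·(9·5 − 20)5^{j−1} + (9·4 − 20)4^{j−1} = 50·5^{j−1} + 16·4^{j−1} = 2·5^{j+1} + 4^{j+1}.
So the formula holds for j+1, and by strong induction f(k) = 2·5^k + 4^k for all k ≥ 0.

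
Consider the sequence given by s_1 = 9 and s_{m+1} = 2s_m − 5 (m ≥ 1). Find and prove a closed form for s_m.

Claim: s_m = 2^{m+1} + 5.

Base case: s_1 = 9, and 2^{1+1} + 5 = 4 + 5 = 9.
Assume s_j = 2^{j+1} + 5 for some j ≥ 1.
Then s_{j+1} = 2s_j − 5 = 2·(2^{j+1} + 5) − 5 = 2^{j+2} + 10 − 5 = 2^{j+2} + 5.
This completes the inductive step, so s_m = 2^{m+1} + 5 for all m ≥ 1.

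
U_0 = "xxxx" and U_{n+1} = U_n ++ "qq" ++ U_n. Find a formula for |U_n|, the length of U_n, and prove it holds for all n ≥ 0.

Claim: |U_n| = 6·2^n − 2.

Base case: |U_0| = 4, and 6·2^0 − 2 = 4.
Assume |U_r| = 6·2^r − 2.
Then |U_{r+1}| = |U_r| + 2 + |U_r| = 2|U_r| + 2 = 2(6·2^r − 2) + 2 = 6·2^{r+1} − 4 + 2 = 6·2^{r+1} − 2.
This completes the inductive step, so |U_n| = 6·2^n − 2 for all n ≥ 0.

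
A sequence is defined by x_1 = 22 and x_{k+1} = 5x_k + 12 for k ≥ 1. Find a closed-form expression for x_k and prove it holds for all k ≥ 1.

Claim: x_k = 5^{k+1} − 3.

Base case: x_1 = 22, and 5^{1+1} − 3 = 25 − 3 = 22.
Assume x_r = 5^{r+1} − 3 for some r ≥ 1.
Then x_{r+1} = 5x_r + 12 = 5·(5^{r+1} − 3) + 12 = 5^{r+2} − 15 + 12 = 5^{r+2} − 3.
By induction, x_k = 5^{k+1} − 3 for all k ≥ 1.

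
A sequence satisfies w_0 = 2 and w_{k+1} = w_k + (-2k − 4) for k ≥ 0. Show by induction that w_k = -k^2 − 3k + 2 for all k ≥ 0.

Base case: w_0 = 2, and -0^2 − 3·0 + 2 = 2.
Assume w_r = -r^2 − 3r + 2.
Then w_{r+1} = w_r + (-2r − 4) = (-r^2 − 3r + 2) + (-2r − 4) = -r^2 − 5r − 2,
and -(r+1)^2 − 3·(r+1) + 2 = -r^2 − 5r − 2.
This completes the inductive step, so w_k = -k^2 − 3k + 2 for all k ≥ 0.

w_k = -k^2 − 3k + 2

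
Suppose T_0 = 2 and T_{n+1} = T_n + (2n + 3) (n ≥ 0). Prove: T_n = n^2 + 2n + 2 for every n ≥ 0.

Base case: T_0 = 2, and 0^2 + 2·0 + 2 = 2.
Assume T_r = r^2 + 2r + 2.
Then T_{r+1} = T_r + (2r + 3) = (r^2 + 2r + 2) + (2r + 3) = r^2 + 4r + 5,
and (r+1)^2 + 2·(r+1) + 2 = r^2 + 4r + 5.
Hence T_n = n^2 + 2n + 2 for every n ≥ 0, by induction.

T_n = n^2 + 2n + 2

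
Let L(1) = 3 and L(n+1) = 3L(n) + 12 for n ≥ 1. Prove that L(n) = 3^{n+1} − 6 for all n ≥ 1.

Base case: L(1) = 3, and 3^{1+1} − 6 = 9 − 6 = 3.
Assume L(k) = 3^{k+1} − 6 for some k ≥ 1.
Then L(k+1) = 3L(k) + 12 = 3·(3^{k+1} − 6) + 12 = 3^{k+2} − 18 + 12 = 3^{k+2} − 6.
By induction, L(n) = 3^{n+1} − 6 for all n ≥ 1.

L(n) = 3^{n+1} − 6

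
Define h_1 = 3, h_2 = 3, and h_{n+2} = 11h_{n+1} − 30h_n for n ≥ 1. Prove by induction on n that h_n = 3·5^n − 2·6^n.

Base cases: h_1 = 3 and 3·5^1 − 2·6^1 = 3; h_2 = 3 and 3·5^2 − 2·6^2 = 3.
Assume h_i = 3·5^i − 2·6^i for all 1 ≤ i ≤ j, where j ≥ 2.
Then h_{j+1} = 11h_j − 30h_{j−1} = 11·(3·5^j − 2·6^j) − 30·(3·5^{j−1} − 2·6^{j−1}) = 3·(11·5 − 30)5^{j−1} − 2·(11·6 − 30)6^{j−1} = 75·5^{j−1} − 72·6^{j−1} = 3·5^{j+1} − 2·6^{j+1}.
Hence h_n = 3·5^n − 2·6^n for every n ≥ 1, by strong induction.

h_n = 3·5^n − 2·6^n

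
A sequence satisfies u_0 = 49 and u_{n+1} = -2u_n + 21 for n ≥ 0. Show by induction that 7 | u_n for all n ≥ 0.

Base case: u_0 = 49 = 7·7, so 7 | u_0.
Assume 7 | u_j, so u_j = 7t for some integer t.
Then u_{j+1} = -2u_j + 21 = -2·(7t) + 21 = 7(-2t + 3), so 7 | u_{j+1}.
By induction, 7 | u_n for all n ≥ 0.

7 | u_n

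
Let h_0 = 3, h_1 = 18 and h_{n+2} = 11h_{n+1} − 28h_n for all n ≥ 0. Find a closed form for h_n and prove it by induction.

Claim: h_n = 2·7^n + 4^n.

Base cases: h_0 = 3 and 2·7^0 + 4^0 = 3; h_1 = 18 and 2·7^1 + 4^1 = 18.
Assume h_j = 2·7^j + 4^j for all 0 ≤ j ≤ k, where k ≥ 1.
Then h_{k+1} = 11h_k − 28h_{k−1} = 11·(2·7^k + 4^k) − 28·(2·7^{k−1} + 4^{k−1}) = 2·(11·7 − 28)7^{k−1} + (11·4 − 28)4^{k−1} = 98·7^{k−1} + 16·4^{k−1} = 2·7^{k+1} + 4^{k+1}.
By strong induction, h_n = 2·7^n + 4^n for all n ≥ 0.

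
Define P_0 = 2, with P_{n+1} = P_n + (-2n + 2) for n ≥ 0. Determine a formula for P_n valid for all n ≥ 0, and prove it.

Claim: P_n = -n^2 + 3n + 2.

Base case: P_0 = 2, and -0^2 + 3·0 + 2 = 2.
Assume P_k = -k^2 + 3k + 2.
Then P_{k+1} = P_k + (-2k + 2) = (-k^2 + 3k + 2) + (-2k + 2) = -k^2 + k + 4,
and -(k+1)^2 + 3·(k+1) + 2 = -k^2 + k + 4.
By induction, P_n = -n^2 + 3n + 2 for all n ≥ 0.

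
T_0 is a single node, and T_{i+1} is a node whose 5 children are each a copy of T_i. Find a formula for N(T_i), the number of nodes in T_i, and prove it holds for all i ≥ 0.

Claim: N(T_i) = (5^{i+1} − 1)/4.

Base case: N(T_0) = 1, and (5^{0+1} − 1)/4 = 1.
Assume N(T_r) = (5^{r+1} − 1)/4.
Then N(T_{r+1}) = 1 + 5N(T_r) = 1 + 5·(5^{r+1} − 1)/4 = 1 + (5^{r+2} − 5)/4 = (4 + 5^{r+2} − 5)/4 = (5^{r+2} − 1)/4.
Hence N(T_i) = (5^{i+1} − 1)/4 for every i ≥ 0, by induction.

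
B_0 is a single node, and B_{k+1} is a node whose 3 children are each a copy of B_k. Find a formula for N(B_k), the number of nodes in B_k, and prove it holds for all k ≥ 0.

Claim: N(B_k) = (3^{k+1} − 1)/2.

Base case: N(B_0) = 1, and (3^{0+1} − 1)/2 = 1.
Assume N(B_m) = (3^{m+1} − 1)/2.
Then N(B_{m+1}) = 1 + 3N(B_m) = 1 + 3·(3^{m+1} − 1)/2 = 1 + (3^{m+2} − 3)/2 = (2 + 3^{m+2} − 3)/2 = (3^{m+2} − 1)/2.
Hence N(B_k) = (3^{k+1} − 1)/2 for every k ≥ 0, by induction.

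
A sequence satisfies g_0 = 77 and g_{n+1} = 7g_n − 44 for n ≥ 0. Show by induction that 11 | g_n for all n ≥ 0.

Base case: g_0 = 77 = 11·7, so 11 | g_0.
Assume 11 | g_m, so g_m = 11t for some integer t.
Then g_{m+1} = 7g_m − 44 = 7·(11t) − 44 = 11(7t − 4), so 11 | g_{m+1}.
By induction, 11 | g_n for all n ≥ 0.

11 | g_n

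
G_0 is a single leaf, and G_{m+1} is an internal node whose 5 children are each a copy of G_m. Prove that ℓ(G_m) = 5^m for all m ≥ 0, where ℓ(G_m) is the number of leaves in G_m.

Base case: ℓ(G_0) = 1, and 5^0 = 1.
Assume ℓ(G_r) = 5^r.
Then ℓ(G_{r+1}) = 5·ℓ(G_r) = 5·5^r = 5^{r+1}.
By induction, ℓ(G_m) = 5^m for all m ≥ 0.

ℓ(G_m) = 5^m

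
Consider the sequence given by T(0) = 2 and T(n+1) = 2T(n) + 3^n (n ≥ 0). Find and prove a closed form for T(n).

Claim: T(n) = 2^n + 3^n.

Base case: T(0) = 2, and 2^0 + 3^0 = 1 + 1 = 2.
Assume T(k) = 2^k + 3^k for some k ≥ 0.
Then T(k+1) = 2T(k) + 3^k = 2·(2^k + 3^k) + 3^k = 2^{k+1} + 2·3^k + 3^k = 2^{k+1} + 3·3^k = 2^{k+1} + 3^{k+1}.
This completes the inductive step, so T(n) = 2^n + 3^n for all n ≥ 0.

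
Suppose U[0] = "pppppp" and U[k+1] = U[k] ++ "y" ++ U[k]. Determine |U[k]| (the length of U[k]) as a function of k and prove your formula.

Claim: |U[k]| = 7·2^k − 1.

Base case: |U[0]| = 6, and 7·2^0 − 1 = 6.
Assume |U[m]| = 7·2^m − 1.
Then |U[m+1]| = |U[m]| + 1 + |U[m]| = 2|U[m]| + 1 = 2(7·2^m − 1) + 1 = 7·2^{m+1} − 2 + 1 = 7·2^{m+1} − 1.
This completes the inductive step, so |U[k]| = 7·2^k − 1 for all k ≥ 0.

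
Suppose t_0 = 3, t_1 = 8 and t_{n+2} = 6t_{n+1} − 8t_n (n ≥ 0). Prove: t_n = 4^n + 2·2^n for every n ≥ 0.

Base cases: t_0 = 3 and 4^0 + 2·2^0 = 3; t_1 = 8 and 4^1 + 2·2^1 = 8.
Assume t_j = 4^j + 2·2^j for all 0 ≤ j ≤ m, where m ≥ 1.
Then t_{m+1} = 6t_m − 8t_{m−1} = 6·(4^m + 2·2^m) − 8·(4^{m−1} + 2·2^{m−1}) = (6·4 − 8)4^{m−1} + 2·(6·2 − 8)2^{m−1} = 16·4^{m−1} + 8·2^{m−1} = 4^{m+1} + 2·2^{m+1}.
Hence t_n = 4^n + 2·2^n for every n ≥ 0, by strong induction.

t_n = 4^n + 2·2^n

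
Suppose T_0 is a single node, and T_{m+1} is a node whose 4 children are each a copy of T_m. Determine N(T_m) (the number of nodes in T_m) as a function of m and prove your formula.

Claim: N(T_m) = (4^{m+1} − 1)/3.

Base case: N(T_0) = 1, and (4^{0+1} − 1)/3 = 1.
Assume N(T_k) = (4^{k+1} − 1)/3.
Then N(T_{k+1}) = 1 + 4N(T_k) = 1 + 4·(4^{k+1} − 1)/3 = 1 + (4^{k+2} − 4)/3 = (3 + 4^{k+2} − 4)/3 = (4^{k+2} − 1)/3.
By induction, N(T_m) = (4^{m+1} − 1)/3 for all m ≥ 0.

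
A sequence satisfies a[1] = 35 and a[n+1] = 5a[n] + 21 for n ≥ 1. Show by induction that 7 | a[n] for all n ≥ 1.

Base case: a[1] = 35 = 7·5, so 7 | a[1].
Assume 7 | a[k], so a[k] = 7t for some integer t.
Then a[k+1] = 5a[k] + 21 = 5·(7t) + 21 = 7(5t + 3), so 7 | a[k+1].
Hence 7 | a[n] for every n ≥ 1, by induction.

7 | a[n]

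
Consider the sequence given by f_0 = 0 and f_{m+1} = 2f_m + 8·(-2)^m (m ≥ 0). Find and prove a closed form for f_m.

Claim: f_m = 2·2^m − 2·(-2)^m.

Base case: f_0 = 0, and 2·2^0 − 2·(-2)^0 = 2 − 2 = 0.
Assume f_k = 2·2^k − 2·(-2)^k for some k ≥ 0.
Then f_{k+1} = 2f_k + 8·(-2)^k = 2·(2·2^k − 2·(-2)^k) + 8·(-2)^k = 2·2^{k+1} − 4·(-2)^k + 8·(-2)^k = 2·2^{k+1} + 4·(-2)^k = 2·2^{k+1} − 2·(-2)^{k+1}.
Hence f_m = 2·2^m − 2·(-2)^m for every m ≥ 0, by induction.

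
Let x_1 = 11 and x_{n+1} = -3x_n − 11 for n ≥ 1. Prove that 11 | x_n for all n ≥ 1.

Base case: x_1 = 11 = 11·1, so 11 | x_1.
Assume 11 | x_m, so x_m = 11t for some integer t.
Then x_{m+1} = -3x_m − 11 = -3·(11t) − 11 = 11(-3t − 1), so 11 | x_{m+1}.
This completes the inductive step, so 11 | x_n for all n ≥ 1.

11 | x_n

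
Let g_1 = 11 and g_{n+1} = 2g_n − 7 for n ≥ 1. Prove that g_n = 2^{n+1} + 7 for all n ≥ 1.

Base case: g_1 = 11, and 2^{1+1} + 7 = 4 + 7 = 11.
Assume g_k = 2^{k+1} + 7 for some k ≥ 1.
Then g_{k+1} = 2g_k − 7 = 2·(2^{k+1} + 7) − 7 = 2^{k+2} + 14 − 7 = 2^{k+2} + 7.
So the formula holds for k+1, and by induction g_n = 2^{n+1} + 7 for all n ≥ 1.

g_n = 2^{n+1} + 7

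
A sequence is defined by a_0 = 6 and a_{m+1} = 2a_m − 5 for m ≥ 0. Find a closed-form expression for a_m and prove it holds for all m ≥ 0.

Claim: a_m = 2^m + 5.

Base case: a_0 = 6, and 2^0 + 5 = 1 + 5 = 6.
Assume a_r = 2^r + 5 for some r ≥ 0.
Then a_{r+1} = 2a_r − 5 = 2·(2^r + 5) − 5 = 2^{r+1} + 10 − 5 = 2^{r+1} + 5.
This completes the inductive step, so a_m = 2^m + 5 for all m ≥ 0.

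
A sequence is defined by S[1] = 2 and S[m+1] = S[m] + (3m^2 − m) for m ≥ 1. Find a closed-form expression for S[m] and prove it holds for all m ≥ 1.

Claim: S[m] = m^3 − 2m^2 + m + 2.

Base case: S[1] = 2, and 1^3 − 2·1^2 + 1 + 2 = 2.
Assume S[j] = j^3 − 2j^2 + j + 2.
Then S[j+1] = S[j] + (3j^2 − j) = (j^3 − 2j^2 + j + 2) + (3j^2 − j) = j^3 + j^2 + 2,
and (j+1)^3 − 2·(j+1)^2 + (j+1) + 2 = j^3 + j^2 + 2.
This completes the inductive step, so S[m] = m^3 − 2m^2 + m + 2 for all m ≥ 1.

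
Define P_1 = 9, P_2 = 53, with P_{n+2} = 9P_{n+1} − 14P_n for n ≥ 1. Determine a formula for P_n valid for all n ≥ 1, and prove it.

Claim: P_n = 2^n + 7^n.

Base cases: P_1 = 9 and 2^1 + 7^1 = 9; P_2 = 53 and 2^2 + 7^2 = 53.
Assume P_j = 2^j + 7^j for all 1 ≤ j ≤ k, where k ≥ 2.
Then P_{k+1} = 9P_k − 14P_{k−1} = 9·(2^k + 7^k) − 14·(2^{k−1} + 7^{k−1}) = (9·2 − 14)2^{k−1} + (9·7 − 14)7^{k−1} = 4·2^{k−1} + 49·7^{k−1} = 2^{k+1} + 7^{k+1}.
Hence P_n = 2^n + 7^n for every n ≥ 1, by strong induction.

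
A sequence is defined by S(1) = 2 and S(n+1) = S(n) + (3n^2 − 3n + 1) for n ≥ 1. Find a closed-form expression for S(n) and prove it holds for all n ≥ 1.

Claim: S(n) = n^3 − 3n^2 + 3n + 1.

Base case: S(1) = 2, and 1^3 − 3·1^2 + 3·1 + 1 = 2.
Assume S(r) = r^3 − 3r^2 + 3r + 1.
Then S(r+1) = S(r) + (3r^2 − 3r + 1) = (r^3 − 3r^2 + 3r + 1) + (3r^2 − 3r + 1) = r^3 + 2,
and (r+1)^3 − 3·(r+1)^2 + 3·(r+1) + 1 = r^3 + 2.
Hence S(n) = n^3 − 3n^2 + 3n + 1 for every n ≥ 1, by induction.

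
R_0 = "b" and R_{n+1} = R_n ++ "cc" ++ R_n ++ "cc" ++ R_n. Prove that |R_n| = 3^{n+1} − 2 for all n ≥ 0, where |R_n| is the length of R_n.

Base case: |R_0| = 1, and 3^{0+1} − 2 = 1.
Assume |R_m| = 3^{m+1} − 2.
Then |R_{m+1}| = 3|R_m| + 4 = 3(3^{m+1} − 2) + 4 = 3^{m+2} − 6 + 4 = 3^{m+2} − 2.
By induction, |R_n| = 3^{n+1} − 2 for all n ≥ 0.

|R_n| = 3^{n+1} − 2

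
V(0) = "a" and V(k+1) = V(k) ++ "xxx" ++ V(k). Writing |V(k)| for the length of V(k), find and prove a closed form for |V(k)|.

Claim: |V(k)| = 2^{k+2} − 3.

Base case: |V(0)| = 1, and 2^{0+2} − 3 = 1.
Assume |V(r)| = 2^{r+2} − 3.
Then |V(r+1)| = |V(r)| + 3 + |V(r)| = 2|V(r)| + 3 = 2(2^{r+2} − 3) + 3 = 2^{r+3} − 6 + 3 = 2^{r+3} − 3.
So the formula holds for r+1, and by induction |V(k)| = 2^{k+2} − 3 for all k ≥ 0.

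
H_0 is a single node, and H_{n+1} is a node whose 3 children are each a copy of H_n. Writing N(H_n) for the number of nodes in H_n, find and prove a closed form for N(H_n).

Claim: N(H_n) = (3^{n+1} − 1)/2.

Base case: N(H_0) = 1, and (3^{0+1} − 1)/2 = 1.
Assume N(H_j) = (3^{j+1} − 1)/2.
Then N(H_{j+1}) = 1 + 3N(H_j) = 1 + 3·(3^{j+1} − 1)/2 = 1 + (3^{j+2} − 3)/2 = (2 + 3^{j+2} − 3)/2 = (3^{j+2} − 1)/2.
This completes the inductive step, so N(H_n) = (3^{n+1} − 1)/2 for all n ≥ 0.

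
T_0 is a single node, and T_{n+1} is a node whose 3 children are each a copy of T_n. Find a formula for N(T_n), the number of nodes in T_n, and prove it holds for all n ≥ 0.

Claim: N(T_n) = (3^{n+1} − 1)/2.

Base case: N(T_0) = 1, and (3^{0+1} − 1)/2 = 1.
Assume N(T_r) = (3^{r+1} − 1)/2.
Then N(T_{r+1}) = 1 + 3N(T_r) = 1 + 3·(3^{r+1} − 1)/2 = 1 + (3^{r+2} − 3)/2 = (2 + 3^{r+2} − 3)/2 = (3^{r+2} − 1)/2.
By induction, N(T_n) = (3^{n+1} − 1)/2 for all n ≥ 0.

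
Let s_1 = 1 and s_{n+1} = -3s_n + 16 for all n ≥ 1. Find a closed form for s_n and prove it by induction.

Claim: s_n = (-3)^n + 4.

Base case: s_1 = 1, and (-3)^1 + 4 = -3 + 4 = 1.
Assume s_k = (-3)^k + 4 for some k ≥ 1.
Then s_{k+1} = -3s_k + 16 = -3·((-3)^k + 4) + 16 = -3·(-3)^k − 12 + 16 = (-3)^{k+1} + 4.
By induction, s_n = (-3)^n + 4 for all n ≥ 1.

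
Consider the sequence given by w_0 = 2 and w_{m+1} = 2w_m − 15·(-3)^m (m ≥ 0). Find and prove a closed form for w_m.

Claim: w_m = -2^m + 3·(-3)^m.

Base case: w_0 = 2, and -2^0 + 3·(-3)^0 = -1 + 3 = 2.
Assume w_k = -2^k + 3·(-3)^k for some k ≥ 0.
Then w_{k+1} = 2w_k − 15·(-3)^k = 2·(-2^k + 3·(-3)^k) − 15·(-3)^k = -2^{k+1} + 6·(-3)^k − 15·(-3)^k = -2^{k+1} − 9·(-3)^k = -2^{k+1} + 3·(-3)^{k+1}.
So the formula holds for k+1, and by induction w_m = -2^m + 3·(-3)^m for all m ≥ 0.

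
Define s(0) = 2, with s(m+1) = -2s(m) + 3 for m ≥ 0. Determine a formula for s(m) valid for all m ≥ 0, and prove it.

Claim: s(m) = (-2)^m + 1.

Base case: s(0) = 2, and (-2)^0 + 1 = 1 + 1 = 2.
Assume s(j) = (-2)^j + 1 for some j ≥ 0.
Then s(j+1) = -2s(j) + 3 = -2·((-2)^j + 1) + 3 = -2·(-2)^j − 2 + 3 = (-2)^{j+1} + 1.
So the formula holds for j+1, and by induction s(m) = (-2)^m + 1 for all m ≥ 0.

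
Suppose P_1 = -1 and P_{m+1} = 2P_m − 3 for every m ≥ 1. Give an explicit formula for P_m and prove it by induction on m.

Claim: P_m = -2^{m+1} + 3.

Base case: P_1 = -1, and -2^{1+1} + 3 = -4 + 3 = -1.
Assume P_j = -2^{j+1} + 3 for some j ≥ 1.
Then P_{j+1} = 2P_j − 3 = 2·(-2^{j+1} + 3) − 3 = -2^{j+2} + 6 − 3 = -2^{j+2} + 3.
By induction, P_m = -2^{m+1} + 3 for all m ≥ 1.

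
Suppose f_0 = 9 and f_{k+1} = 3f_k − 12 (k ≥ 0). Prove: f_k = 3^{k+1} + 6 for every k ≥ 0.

Base case: f_0 = 9, and 3^{0+1} + 6 = 3 + 6 = 9.
Assume f_m = 3^{m+1} + 6 for some m ≥ 0.
Then f_{m+1} = 3f_m − 12 = 3·(3^{m+1} + 6) − 12 = 3^{m+2} + 18 − 12 = 3^{m+2} + 6.
Hence f_k = 3^{k+1} + 6 for every k ≥ 0, by induction.

f_k = 3^{k+1} + 6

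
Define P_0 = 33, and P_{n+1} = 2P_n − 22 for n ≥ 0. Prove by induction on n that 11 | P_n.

Base case: P_0 = 33 = 11·3, so 11 | P_0.
Assume 11 | P_m, so P_m = 11t for some integer t.
Then P_{m+1} = 2P_m − 22 = 2·(11t) − 22 = 11(2t − 2), so 11 | P_{m+1}.
Hence 11 | P_n for every n ≥ 0, by induction.

11 | P_n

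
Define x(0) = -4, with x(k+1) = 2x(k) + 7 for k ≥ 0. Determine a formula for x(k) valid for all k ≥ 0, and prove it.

Claim: x(k) = 3·2^k − 7.

Base case: x(0) = -4, and 3·2^0 − 7 = 3 − 7 = -4.
Assume x(m) = 3·2^m − 7 for some m ≥ 0.
Then x(m+1) = 2x(m) + 7 = 2·(3·2^m − 7) + 7 = 6·2^m − 14 + 7 = 3·2^{m+1} − 7.
This completes the inductive step, so x(k) = 3·2^k − 7 for all k ≥ 0.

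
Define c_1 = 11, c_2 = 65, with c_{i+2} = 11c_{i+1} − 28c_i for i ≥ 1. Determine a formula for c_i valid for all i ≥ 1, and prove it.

Claim: c_i = 4^i + 7^i.

Base cases: c_1 = 11 and 4^1 + 7^1 = 11; c_2 = 65 and 4^2 + 7^2 = 65.
Assume c_j = 4^j + 7^j for all 1 ≤ j ≤ m, where m ≥ 2.
Then c_{m+1} = 11c_m − 28c_{m−1} = 11·(4^m + 7^m) − 28·(4^{m−1} + 7^{m−1}) = (11·4 − 28)4^{m−1} + (11·7 − 28)7^{m−1} = 16·4^{m−1} + 49·7^{m−1} = 4^{m+1} + 7^{m+1}.
Hence c_i = 4^i + 7^i for every i ≥ 1, by strong induction.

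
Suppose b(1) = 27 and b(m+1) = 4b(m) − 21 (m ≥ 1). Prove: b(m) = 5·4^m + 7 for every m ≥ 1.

Base case: b(1) = 27, and 5·4^1 + 7 = 20 + 7 = 27.
Assume b(j) = 5·4^j + 7 for some j ≥ 1.
Then b(j+1) = 4b(j) − 21 = 4·(5·4^j + 7) − 21 = 20·4^j + 28 − 21 = 5·4^{j+1} + 7.
Hence b(m) = 5·4^m + 7 for every m ≥ 1, by induction.

b(m) = 5·4^m + 7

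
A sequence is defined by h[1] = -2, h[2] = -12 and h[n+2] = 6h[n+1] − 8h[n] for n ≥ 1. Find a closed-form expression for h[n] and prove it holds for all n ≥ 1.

Claim: h[n] = 2^n − 4^n.

Base cases: h[1] = -2 and 2^1 − 4^1 = -2; h[2] = -12 and 2^2 − 4^2 = -12.
Assume h[j] = 2^j − 4^j for all 1 ≤ j ≤ m, where m ≥ 2.
Then h[m+1] = 6h[m] − 8h[m−1] = 6·(2^m − 4^m) − 8·(2^{m−1} − 4^{m−1}) = (6·2 − 8)2^{m−1} − (6·4 − 8)4^{m−1} = 4·2^{m−1} − 16·4^{m−1} = 2^{m+1} − 4^{m+1}.
Hence h[n] = 2^n − 4^n for every n ≥ 1, by strong induction.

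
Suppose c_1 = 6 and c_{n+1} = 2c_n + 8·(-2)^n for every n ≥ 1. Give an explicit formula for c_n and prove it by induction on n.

Claim: c_n = 2^n − 2·(-2)^n.

Base case: c_1 = 6, and 2^1 − 2·(-2)^1 = 2 + 4 = 6.
Assume c_m = 2^m − 2·(-2)^m for some m ≥ 1.
Then c_{m+1} = 2c_m + 8·(-2)^m = 2·(2^m − 2·(-2)^m) + 8·(-2)^m = 2^{m+1} − 4·(-2)^m + 8·(-2)^m = 2^{m+1} + 4·(-2)^m = 2^{m+1} − 2·(-2)^{m+1}.
By induction, c_n = 2^n − 2·(-2)^n for all n ≥ 1.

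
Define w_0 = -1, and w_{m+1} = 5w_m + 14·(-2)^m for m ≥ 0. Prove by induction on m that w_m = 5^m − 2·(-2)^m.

Base case: w_0 = -1, and 5^0 − 2·(-2)^0 = 1 − 2 = -1.
Assume w_j = 5^j − 2·(-2)^j for some j ≥ 0.
Then w_{j+1} = 5w_j + 14·(-2)^j = 5·(5^j − 2·(-2)^j) + 14·(-2)^j = 5^{j+1} − 10·(-2)^j + 14·(-2)^j = 5^{j+1} + 4·(-2)^j = 5^{j+1} − 2·(-2)^{j+1}.
This completes the inductive step, so w_m = 5^m − 2·(-2)^m for all m ≥ 0.

w_m = 5^m − 2·(-2)^m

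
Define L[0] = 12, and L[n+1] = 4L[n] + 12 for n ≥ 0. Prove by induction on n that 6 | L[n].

Base case: L[0] = 12 = 6·2, so 6 | L[0].
Assume 6 | L[k], so L[k] = 6t for some integer t.
Then L[k+1] = 4L[k] + 12 = 4·(6t) + 12 = 6(4t + 2), so 6 | L[k+1].
Hence 6 | L[n] for every n ≥ 0, by induction.

6 | L[n]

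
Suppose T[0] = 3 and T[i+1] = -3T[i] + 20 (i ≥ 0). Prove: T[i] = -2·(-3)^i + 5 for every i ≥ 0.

Base case: T[0] = 3, and -2·(-3)^0 + 5 = -2 + 5 = 3.
Assume T[m] = -2·(-3)^m + 5 for some m ≥ 0.
Then T[m+1] = -3T[m] + 20 = -3·(-2·(-3)^m + 5) + 20 = 6·(-3)^m − 15 + 20 = -2·(-3)^{m+1} + 5.
So the formula holds for m+1, and by induction T[i] = -2·(-3)^i + 5 for all i ≥ 0.

T[i] = -2·(-3)^i + 5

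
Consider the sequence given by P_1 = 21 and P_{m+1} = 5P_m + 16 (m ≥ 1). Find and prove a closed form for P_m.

Claim: P_m = 5^{m+1} − 4.

Base case: P_1 = 21, and 5^{1+1} − 4 = 25 − 4 = 21.
Assume P_r = 5^{r+1} − 4 for some r ≥ 1.
Then P_{r+1} = 5P_r + 16 = 5·(5^{r+1} − 4) + 16 = 5^{r+2} − 20 + 16 = 5^{r+2} − 4.
Hence P_m = 5^{m+1} − 4 for every m ≥ 1, by induction.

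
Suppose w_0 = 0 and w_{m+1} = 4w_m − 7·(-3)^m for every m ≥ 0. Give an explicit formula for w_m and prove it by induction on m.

Claim: w_m = -4^m + (-3)^m.

Base case: w_0 = 0, and -4^0 + (-3)^0 = -1 + 1 = 0.
Assume w_r = -4^r + (-3)^r for some r ≥ 0.
Then w_{r+1} = 4w_r − 7·(-3)^r = 4·(-4^r + (-3)^r) − 7·(-3)^r = -4^{r+1} + 4·(-3)^r − 7·(-3)^r = -4^{r+1} − 3·(-3)^r = -4^{r+1} + (-3)^{r+1}.
Hence w_m = -4^m + (-3)^m for every m ≥ 0, by induction.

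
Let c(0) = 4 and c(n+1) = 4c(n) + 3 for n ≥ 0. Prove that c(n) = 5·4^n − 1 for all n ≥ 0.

Base case: c(0) = 4, and 5·4^0 − 1 = 5 − 1 = 4.
Assume c(m) = 5·4^m − 1 for some m ≥ 0.
Then c(m+1) = 4c(m) + 3 = 4·(5·4^m − 1) + 3 = 20·4^m − 4 + 3 = 5·4^{m+1} − 1.
This completes the inductive step, so c(n) = 5·4^n − 1 for all n ≥ 0.

c(n) = 5·4^n − 1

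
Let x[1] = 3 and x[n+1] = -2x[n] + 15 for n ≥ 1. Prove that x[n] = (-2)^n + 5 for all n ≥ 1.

Base case: x[1] = 3, and (-2)^1 + 5 = -2 + 5 = 3.
Assume x[j] = (-2)^j + 5 for some j ≥ 1.
Then x[j+1] = -2x[j] + 15 = -2·((-2)^j + 5) + 15 = -2·(-2)^j − 10 + 15 = (-2)^{j+1} + 5.
So the formula holds for j+1, and by induction x[n] = (-2)^n + 5 for all n ≥ 1.

x[n] = (-2)^n + 5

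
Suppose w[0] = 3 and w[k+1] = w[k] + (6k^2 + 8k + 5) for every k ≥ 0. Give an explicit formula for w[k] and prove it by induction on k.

Claim: w[k] = 2k^3 + k^2 + 2k + 3.

Base case: w[0] = 3, and 2·0^3 + 0^2 + 2·0 + 3 = 3.
Assume w[r] = 2r^3 + r^2 + 2r + 3.
Then w[r+1] = w[r] + (6r^2 + 8r + 5) = (2r^3 + r^2 + 2r + 3) + (6r^2 + 8r + 5) = 2r^3 + 7r^2 + 10r + 8,
and 2·(r+1)^3 + (r+1)^2 + 2·(r+1) + 3 = 2r^3 + 7r^2 + 10r + 8.
By induction, w[k] = 2k^3 + k^2 + 2k + 3 for all k ≥ 0.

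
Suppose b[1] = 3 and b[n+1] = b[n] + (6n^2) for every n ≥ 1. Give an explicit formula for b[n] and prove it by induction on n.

Claim: b[n] = 2n^3 − 3n^2 + n + 3.

Base case: b[1] = 3, and 2·1^3 − 3·1^2 + 1 + 3 = 3.
Assume b[j] = 2j^3 − 3j^2 + j + 3.
Then b[j+1] = b[j] + (6j^2) = (2j^3 − 3j^2 + j + 3) + (6j^2) = 2j^3 + 3j^2 + j + 3,
and 2·(j+1)^3 − 3·(j+1)^2 + (j+1) + 3 = 2j^3 + 3j^2 + j + 3.
By induction, b[n] = 2n^3 − 3n^2 + n + 3 for all n ≥ 1.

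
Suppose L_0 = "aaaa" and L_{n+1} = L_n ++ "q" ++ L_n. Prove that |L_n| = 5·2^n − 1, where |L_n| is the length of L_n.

Base case: |L_0| = 4, and 5·2^0 − 1 = 4.
Assume |L_k| = 5·2^k − 1.
Then |L_{k+1}| = |L_k| + 1 + |L_k| = 2|L_k| + 1 = 2(5·2^k − 1) + 1 = 5·2^{k+1} − 2 + 1 = 5·2^{k+1} − 1.
So the formula holds for k+1, and by induction |L_n| = 5·2^n − 1 for all n ≥ 0.

|L_n| = 5·2^n − 1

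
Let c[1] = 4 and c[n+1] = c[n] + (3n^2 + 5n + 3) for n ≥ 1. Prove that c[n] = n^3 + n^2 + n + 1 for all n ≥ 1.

Base case: c[1] = 4, and 1^3 + 1^2 + 1 + 1 = 4.
Assume c[m] = m^3 + m^2 + m + 1.
Then c[m+1] = c[m] + (3m^2 + 5m + 3) = (m^3 + m^2 + m + 1) + (3m^2 + 5m + 3) = m^3 + 4m^2 + 6m + 4,
and (m+1)^3 + (m+1)^2 + (m+1) + 1 = m^3 + 4m^2 + 6m + 4.
This completes the inductive step, so c[n] = n^3 + n^2 + n + 1 for all n ≥ 1.

c[n] = n^3 + n^2 + n + 1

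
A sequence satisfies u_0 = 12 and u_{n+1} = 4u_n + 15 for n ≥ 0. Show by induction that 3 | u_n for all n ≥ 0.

Base case: u_0 = 12 = 3·4, so 3 | u_0.
Assume 3 | u_r, so u_r = 3t for some integer t.
Then u_{r+1} = 4u_r + 15 = 4·(3t) + 15 = 3(4t + 5), so 3 | u_{r+1}.
So the property holds for r+1, and by induction 3 | u_n for all n ≥ 0.

3 | u_n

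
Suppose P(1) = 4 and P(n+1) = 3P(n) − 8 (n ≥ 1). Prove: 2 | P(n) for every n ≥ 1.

Base case: P(1) = 4 = 2·2, so 2 | P(1).
Assume 2 | P(j), so P(j) = 2t for some integer t.
Then P(j+1) = 3P(j) − 8 = 3·(2t) − 8 = 2(3t − 4), so 2 | P(j+1).
By induction, 2 | P(n) for all n ≥ 1.

2 | P(n)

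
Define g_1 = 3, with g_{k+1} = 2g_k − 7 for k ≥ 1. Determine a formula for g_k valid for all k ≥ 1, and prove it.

Claim: g_k = -2^{k+1} + 7.

Base case: g_1 = 3, and -2^{1+1} + 7 = -4 + 7 = 3.
Assume g_r = -2^{r+1} + 7 for some r ≥ 1.
Then g_{r+1} = 2g_r − 7 = 2·(-2^{r+1} + 7) − 7 = -2^{r+2} + 14 − 7 = -2^{r+2} + 7.
By induction, g_k = -2^{k+1} + 7 for all k ≥ 1.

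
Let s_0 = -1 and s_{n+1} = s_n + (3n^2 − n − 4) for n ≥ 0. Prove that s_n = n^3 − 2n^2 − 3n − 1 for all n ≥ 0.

Base case: s_0 = -1, and 0^3 − 2·0^2 − 3·0 − 1 = -1.
Assume s_r = r^3 − 2r^2 − 3r − 1.
Then s_{r+1} = s_r + (3r^2 − r − 4) = (r^3 − 2r^2 − 3r − 1) + (3r^2 − r − 4) = r^3 + r^2 − 4r − 5,
and (r+1)^3 − 2·(r+1)^2 − 3·(r+1) − 1 = r^3 + r^2 − 4r − 5.
This completes the inductive step, so s_n = n^3 − 2n^2 − 3n − 1 for all n ≥ 0.

s_n = n^3 − 2n^2 − 3n − 1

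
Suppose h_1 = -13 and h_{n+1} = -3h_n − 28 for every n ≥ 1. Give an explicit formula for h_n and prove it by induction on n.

Claim: h_n = 2·(-3)^n − 7.

Base case: h_1 = -13, and 2·(-3)^1 − 7 = -6 − 7 = -13.
Assume h_j = 2·(-3)^j − 7 for some j ≥ 1.
Then h_{j+1} = -3h_j − 28 = -3·(2·(-3)^j − 7) − 28 = -6·(-3)^j + 21 − 28 = 2·(-3)^{j+1} − 7.
Hence h_n = 2·(-3)^n − 7 for every n ≥ 1, by induction.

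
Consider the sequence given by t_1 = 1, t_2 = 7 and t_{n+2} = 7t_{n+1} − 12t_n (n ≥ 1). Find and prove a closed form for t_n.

Claim: t_n = -3^n + 4^n.

Base cases: t_1 = 1 and -3^1 + 4^1 = 1; t_2 = 7 and -3^2 + 4^2 = 7.
Assume t_i = -3^i + 4^i for all 1 ≤ i ≤ j, where j ≥ 2.
Then t_{j+1} = 7t_j − 12t_{j−1} = 7·(-3^j + 4^j) − 12·(-3^{j−1} + 4^{j−1}) = -(7·3 − 12)3^{j−1} + (7·4 − 12)4^{j−1} = -9·3^{j−1} + 16·4^{j−1} = -3^{j+1} + 4^{j+1}.
So the formula holds for j+1, and by strong induction t_n = -3^n + 4^n for all n ≥ 1.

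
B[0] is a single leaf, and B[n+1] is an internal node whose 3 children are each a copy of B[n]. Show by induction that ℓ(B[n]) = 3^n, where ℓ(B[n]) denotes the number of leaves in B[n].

Base case: ℓ(B[0]) = 1, and 3^0 = 1.
Assume ℓ(B[j]) = 3^j.
Then ℓ(B[j+1]) = 3·ℓ(B[j]) = 3·3^j = 3^{j+1}.
Hence ℓ(B[n]) = 3^n for every n ≥ 0, by induction.

ℓ(B[n]) = 3^n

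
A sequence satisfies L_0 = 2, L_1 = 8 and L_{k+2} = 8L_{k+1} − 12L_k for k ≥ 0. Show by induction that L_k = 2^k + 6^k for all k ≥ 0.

Base cases: L_0 = 2 and 2^0 + 6^0 = 2; L_1 = 8 and 2^1 + 6^1 = 8.
Assume L_j = 2^j + 6^j for all 0 ≤ j ≤ r, where r ≥ 1.
Then L_{r+1} = 8L_r − 12L_{r−1} = 8·(2^r + 6^r) − 12·(2^{r−1} + 6^{r−1}) = (8·2 − 12)2^{r−1} + (8·6 − 12)6^{r−1} = 4·2^{r−1} + 36·6^{r−1} = 2^{r+1} + 6^{r+1}.
By strong induction, L_k = 2^k + 6^k for all k ≥ 0.

L_k = 2^k + 6^k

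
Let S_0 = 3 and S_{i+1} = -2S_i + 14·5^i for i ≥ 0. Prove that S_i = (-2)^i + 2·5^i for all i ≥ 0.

Base case: S_0 = 3, and (-2)^0 + 2·5^0 = 1 + 2 = 3.
Assume S_k = (-2)^k + 2·5^k for some k ≥ 0.
Then S_{k+1} = -2S_k + 14·5^k = -2·((-2)^k + 2·5^k) + 14·5^k = (-2)^{k+1} − 4·5^k + 14·5^k = (-2)^{k+1} + 10·5^k = (-2)^{k+1} + 2·5^{k+1}.
Hence S_i = (-2)^i + 2·5^i for every i ≥ 0, by induction.

S_i = (-2)^i + 2·5^i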